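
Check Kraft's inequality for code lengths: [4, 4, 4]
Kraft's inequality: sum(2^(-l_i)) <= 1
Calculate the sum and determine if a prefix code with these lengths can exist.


Sum = 2^(-4) + 2^(-4) + 2^(-4)
    = 0.0625 + 0.0625 + 0.0625
    = 3/16 = 0.1875
Since 0.1875 <= 1, Kraft's inequality IS satisfied.
A prefix code with these lengths CAN exist.

Kraft sum = 0.1875. Satisfied.


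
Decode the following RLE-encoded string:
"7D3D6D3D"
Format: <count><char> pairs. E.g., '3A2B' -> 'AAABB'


Expanding each <count><char> pair:
  7D -> 'DDDDDDD'
  3D -> 'DDD'
  6D -> 'DDDDDD'
  3D -> 'DDD'

Decoded = DDDDDDDDDDDDDDDDDDD


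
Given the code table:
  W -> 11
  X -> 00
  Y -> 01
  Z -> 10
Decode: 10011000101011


Decoding:
10 -> Z
01 -> Y
10 -> Z
00 -> X
10 -> Z
10 -> Z
11 -> W


Result: ZYZXZZW


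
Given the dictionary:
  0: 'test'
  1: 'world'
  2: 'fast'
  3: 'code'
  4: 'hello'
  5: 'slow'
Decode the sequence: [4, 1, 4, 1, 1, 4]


Look up each index in the dictionary:
  4 -> 'hello'
  1 -> 'world'
  4 -> 'hello'
  1 -> 'world'
  1 -> 'world'
  4 -> 'hello'

Decoded: "hello world hello world world hello"


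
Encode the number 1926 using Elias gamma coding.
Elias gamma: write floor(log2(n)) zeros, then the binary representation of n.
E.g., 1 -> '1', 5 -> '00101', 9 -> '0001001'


num_bits = floor(log2(1926)) + 1 = 11
leading_zeros = num_bits - 1 = 10
binary(1926) = 11110000110

Elias gamma(1926) = '0000000000' + '11110000110' = 000000000011110000110 (21 bits)


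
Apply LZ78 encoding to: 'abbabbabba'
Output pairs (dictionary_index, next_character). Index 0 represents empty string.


LZ78 encoding steps:
Dictionary: {0: ''}
Step 1: w='' (idx 0), next='a' -> output (0, 'a'), add 'a' as idx 1
Step 2: w='' (idx 0), next='b' -> output (0, 'b'), add 'b' as idx 2
Step 3: w='b' (idx 2), next='a' -> output (2, 'a'), add 'ba' as idx 3
Step 4: w='b' (idx 2), next='b' -> output (2, 'b'), add 'bb' as idx 4
Step 5: w='a' (idx 1), next='b' -> output (1, 'b'), add 'ab' as idx 5
Step 6: w='ba' (idx 3), end of input -> output (3, '')


Encoded: [(0, 'a'), (0, 'b'), (2, 'a'), (2, 'b'), (1, 'b'), (3, '')]


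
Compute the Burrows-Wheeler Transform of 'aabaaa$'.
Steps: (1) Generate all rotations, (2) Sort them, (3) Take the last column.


Rotations (sorted):
  0: $aabaaa -> last char: a
  1: a$aabaa -> last char: a
  2: aa$aaba -> last char: a
  3: aaa$aab -> last char: b
  4: aabaaa$ -> last char: $
  5: abaaa$a -> last char: a
  6: baaa$aa -> last char: a


BWT = aaab$aa


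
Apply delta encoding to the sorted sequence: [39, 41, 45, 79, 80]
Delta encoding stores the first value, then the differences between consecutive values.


First value: 39
Deltas:
  41 - 39 = 2
  45 - 41 = 4
  79 - 45 = 34
  80 - 79 = 1


Delta encoded: [39, 2, 4, 34, 1]


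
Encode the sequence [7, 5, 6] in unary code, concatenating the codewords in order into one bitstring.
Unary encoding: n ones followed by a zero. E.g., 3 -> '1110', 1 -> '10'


Encode each number as n ones followed by a terminating 0:
  7 -> 11111110 (8 bits)
  5 -> 111110 (6 bits)
  6 -> 1111110 (7 bits)
Total length = 8 + 6 + 7 = 21 bits.

Unary([7, 5, 6]) = 111111101111101111110 (21 bits)


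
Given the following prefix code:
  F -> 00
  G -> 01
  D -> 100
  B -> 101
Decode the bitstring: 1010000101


Decoding step by step:
Bits 101 -> B
Bits 00 -> F
Bits 00 -> F
Bits 101 -> B


Decoded message: BFFB


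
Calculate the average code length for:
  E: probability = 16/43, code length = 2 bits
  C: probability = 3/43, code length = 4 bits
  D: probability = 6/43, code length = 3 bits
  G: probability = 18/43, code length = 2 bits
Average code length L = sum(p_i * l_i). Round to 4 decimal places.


Weighted contributions p_i * l_i:
  E: (16/43) * 2 = 32/43
  C: (3/43) * 4 = 12/43
  D: (6/43) * 3 = 18/43
  G: (18/43) * 2 = 36/43
Sum = (32 + 12 + 18 + 36)/43 = 98/43

L = 98/43 = 2.2791 bits/symbol


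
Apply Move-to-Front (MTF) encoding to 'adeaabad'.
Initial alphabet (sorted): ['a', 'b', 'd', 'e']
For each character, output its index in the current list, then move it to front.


MTF encoding:
'a': index 0 in ['a', 'b', 'd', 'e'] -> ['a', 'b', 'd', 'e']
'd': index 2 in ['a', 'b', 'd', 'e'] -> ['d', 'a', 'b', 'e']
'e': index 3 in ['d', 'a', 'b', 'e'] -> ['e', 'd', 'a', 'b']
'a': index 2 in ['e', 'd', 'a', 'b'] -> ['a', 'e', 'd', 'b']
'a': index 0 in ['a', 'e', 'd', 'b'] -> ['a', 'e', 'd', 'b']
'b': index 3 in ['a', 'e', 'd', 'b'] -> ['b', 'a', 'e', 'd']
'a': index 1 in ['b', 'a', 'e', 'd'] -> ['a', 'b', 'e', 'd']
'd': index 3 in ['a', 'b', 'e', 'd'] -> ['d', 'a', 'b', 'e']


Output: [0, 2, 3, 2, 0, 3, 1, 3]


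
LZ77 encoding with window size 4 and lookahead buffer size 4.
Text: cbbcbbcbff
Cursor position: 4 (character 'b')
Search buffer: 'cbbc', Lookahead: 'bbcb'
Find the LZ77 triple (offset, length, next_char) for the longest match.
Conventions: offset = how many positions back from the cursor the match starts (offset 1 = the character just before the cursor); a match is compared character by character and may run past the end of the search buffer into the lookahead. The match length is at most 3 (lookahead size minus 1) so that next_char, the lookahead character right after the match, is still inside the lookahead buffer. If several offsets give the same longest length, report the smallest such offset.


Try each offset into the search buffer:
  offset=1 (pos 3, char 'c'): match length 0
  offset=2 (pos 2, char 'b'): match length 1
  offset=3 (pos 1, char 'b'): match length 3
  offset=4 (pos 0, char 'c'): match length 0
Longest match has length 3 at offset 3.
next_char = character at position 4 + 3 = 7 -> 'b'

Best match: offset=3, length=3 (matching 'bbc' starting at position 1)
LZ77 triple: (3, 3, 'b')


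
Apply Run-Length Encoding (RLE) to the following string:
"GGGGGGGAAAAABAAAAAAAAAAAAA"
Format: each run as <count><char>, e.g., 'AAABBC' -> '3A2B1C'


Scanning runs left to right:
  i=0: run of 'G' x 7 -> '7G'
  i=7: run of 'A' x 5 -> '5A'
  i=12: run of 'B' x 1 -> '1B'
  i=13: run of 'A' x 13 -> '13A'

RLE = 7G5A1B13A


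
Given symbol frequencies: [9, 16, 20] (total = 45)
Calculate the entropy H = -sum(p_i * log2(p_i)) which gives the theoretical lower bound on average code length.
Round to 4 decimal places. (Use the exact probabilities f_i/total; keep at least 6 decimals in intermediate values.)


Per-symbol terms -p_i * log2(p_i) with p_i = f_i/45:
  p = 9/45 = 0.200000: log2(p) = -2.321928, -p*log2(p) = 0.464386
  p = 16/45 = 0.355556: log2(p) = -1.491853, -p*log2(p) = 0.530437
  p = 20/45 = 0.444444: log2(p) = -1.169925, -p*log2(p) = 0.519967
H = 0.464386 + 0.530437 + 0.519967 = 1.514790

H = 1.5148 bits/symbol


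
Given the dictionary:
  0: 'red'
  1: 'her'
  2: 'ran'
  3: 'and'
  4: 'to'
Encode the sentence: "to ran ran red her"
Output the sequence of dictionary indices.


Look up each word in the dictionary:
  'to' -> 4
  'ran' -> 2
  'ran' -> 2
  'red' -> 0
  'her' -> 1

Encoded: [4, 2, 2, 0, 1]


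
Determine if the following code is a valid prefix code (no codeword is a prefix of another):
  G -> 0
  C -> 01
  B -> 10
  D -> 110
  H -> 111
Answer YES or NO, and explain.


Checking each pair (does one codeword prefix another?):
  G='0' vs C='01': prefix -- VIOLATION

NO -- this is NOT a valid prefix code. G (0) is a prefix of C (01).


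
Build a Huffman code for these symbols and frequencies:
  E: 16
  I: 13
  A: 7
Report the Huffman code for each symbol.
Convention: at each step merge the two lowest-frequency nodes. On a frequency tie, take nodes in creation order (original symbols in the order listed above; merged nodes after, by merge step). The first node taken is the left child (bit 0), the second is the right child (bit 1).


Huffman tree construction:
Step 1: Merge A(7) + I(13) = 20
Step 2: Merge E(16) + (A+I)(20) = 36
Read each symbol's code off the tree from the root (left child = 0, right child = 1).

Codes:
  E: 0 (length 1)
  I: 11 (length 2)
  A: 10 (length 2)
Average code length: 56/36 = 1.5556 bits/symbol


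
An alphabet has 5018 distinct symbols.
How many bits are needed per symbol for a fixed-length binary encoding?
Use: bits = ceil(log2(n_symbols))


log2(5018) = 12.2929
Bracket: 2^12 = 4096 < 5018 <= 2^13 = 8192
So ceil(log2(5018)) = 13

bits = ceil(log2(5018)) = ceil(12.2929) = 13 bits


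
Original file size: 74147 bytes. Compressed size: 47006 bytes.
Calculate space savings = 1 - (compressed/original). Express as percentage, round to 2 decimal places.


ratio = compressed/original = 47006/74147 = 0.633957
savings = 1 - ratio = 1 - 0.633957 = 0.366043
as a percentage: 0.366043 * 100 = 36.6%

Space savings = 1 - 47006/74147 = 36.6%


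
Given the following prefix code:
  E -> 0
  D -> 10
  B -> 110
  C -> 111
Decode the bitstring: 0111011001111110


Decoding step by step:
Bits 0 -> E
Bits 111 -> C
Bits 0 -> E
Bits 110 -> B
Bits 0 -> E
Bits 111 -> C
Bits 111 -> C
Bits 0 -> E


Decoded message: ECEBECCE


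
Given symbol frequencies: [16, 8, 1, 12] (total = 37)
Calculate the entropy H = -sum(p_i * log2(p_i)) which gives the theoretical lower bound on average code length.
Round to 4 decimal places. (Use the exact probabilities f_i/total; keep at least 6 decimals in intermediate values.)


Per-symbol terms -p_i * log2(p_i) with p_i = f_i/37:
  p = 16/37 = 0.432432: log2(p) = -1.209453, -p*log2(p) = 0.523007
  p = 8/37 = 0.216216: log2(p) = -2.209453, -p*log2(p) = 0.477720
  p = 1/37 = 0.027027: log2(p) = -5.209453, -p*log2(p) = 0.140796
  p = 12/37 = 0.324324: log2(p) = -1.624491, -p*log2(p) = 0.526862
H = 0.523007 + 0.477720 + 0.140796 + 0.526862 = 1.668385

H = 1.6684 bits/symbol


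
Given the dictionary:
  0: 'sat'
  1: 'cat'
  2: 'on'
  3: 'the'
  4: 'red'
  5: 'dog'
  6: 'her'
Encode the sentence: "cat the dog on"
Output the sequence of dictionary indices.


Look up each word in the dictionary:
  'cat' -> 1
  'the' -> 3
  'dog' -> 5
  'on' -> 2

Encoded: [1, 3, 5, 2]


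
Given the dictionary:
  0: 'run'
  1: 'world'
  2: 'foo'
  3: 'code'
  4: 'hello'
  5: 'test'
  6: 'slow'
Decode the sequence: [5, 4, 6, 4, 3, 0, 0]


Look up each index in the dictionary:
  5 -> 'test'
  4 -> 'hello'
  6 -> 'slow'
  4 -> 'hello'
  3 -> 'code'
  0 -> 'run'
  0 -> 'run'

Decoded: "test hello slow hello code run run"


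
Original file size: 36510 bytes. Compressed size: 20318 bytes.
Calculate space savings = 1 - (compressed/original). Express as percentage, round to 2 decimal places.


ratio = compressed/original = 20318/36510 = 0.556505
savings = 1 - ratio = 1 - 0.556505 = 0.443495
as a percentage: 0.443495 * 100 = 44.35%

Space savings = 1 - 20318/36510 = 44.35%


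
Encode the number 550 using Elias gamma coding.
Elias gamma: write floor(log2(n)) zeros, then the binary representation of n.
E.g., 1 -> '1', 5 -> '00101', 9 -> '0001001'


num_bits = floor(log2(550)) + 1 = 10
leading_zeros = num_bits - 1 = 9
binary(550) = 1000100110

Elias gamma(550) = '000000000' + '1000100110' = 0000000001000100110 (19 bits)


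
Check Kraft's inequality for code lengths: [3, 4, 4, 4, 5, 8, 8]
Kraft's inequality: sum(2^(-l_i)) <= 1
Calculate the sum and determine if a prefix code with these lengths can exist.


Sum = 2^(-3) + 2^(-4) + 2^(-4) + 2^(-4) + 2^(-5) + 2^(-8) + 2^(-8)
    = 0.125 + 0.0625 + 0.0625 + 0.0625 + 0.03125 + 0.00390625 + 0.00390625
    = 90/256 = 0.3515625
Since 0.3515625 <= 1, Kraft's inequality IS satisfied.
A prefix code with these lengths CAN exist.

Kraft sum = 0.3515625. Satisfied.


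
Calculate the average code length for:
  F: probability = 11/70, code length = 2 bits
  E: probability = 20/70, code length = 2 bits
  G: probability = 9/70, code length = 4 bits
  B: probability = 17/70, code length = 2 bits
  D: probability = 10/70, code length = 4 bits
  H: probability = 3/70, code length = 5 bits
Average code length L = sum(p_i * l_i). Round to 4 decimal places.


Weighted contributions p_i * l_i:
  F: (11/70) * 2 = 22/70
  E: (20/70) * 2 = 40/70
  G: (9/70) * 4 = 36/70
  B: (17/70) * 2 = 34/70
  D: (10/70) * 4 = 40/70
  H: (3/70) * 5 = 15/70
Sum = (22 + 40 + 36 + 34 + 40 + 15)/70 = 187/70

L = 187/70 = 2.6714 bits/symbol


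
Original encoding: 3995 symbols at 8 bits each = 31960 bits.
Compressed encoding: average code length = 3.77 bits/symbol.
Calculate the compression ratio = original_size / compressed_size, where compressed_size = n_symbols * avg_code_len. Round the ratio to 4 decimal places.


original_size = n_symbols * orig_bits = 3995 * 8 = 31960 bits
compressed_size = n_symbols * avg_code_len = 3995 * 3.77 = 15061.15 bits
ratio = original_size / compressed_size = 31960 / 15061.15 = 2.122

Compression ratio = 2.122


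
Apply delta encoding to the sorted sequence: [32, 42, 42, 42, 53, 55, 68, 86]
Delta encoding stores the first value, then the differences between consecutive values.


First value: 32
Deltas:
  42 - 32 = 10
  42 - 42 = 0
  42 - 42 = 0
  53 - 42 = 11
  55 - 53 = 2
  68 - 55 = 13
  86 - 68 = 18


Delta encoded: [32, 10, 0, 0, 11, 2, 13, 18]


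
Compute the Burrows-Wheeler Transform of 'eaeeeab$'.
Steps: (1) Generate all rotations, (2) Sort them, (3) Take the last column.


Rotations (sorted):
  0: $eaeeeab -> last char: b
  1: ab$eaeee -> last char: e
  2: aeeeab$e -> last char: e
  3: b$eaeeea -> last char: a
  4: eab$eaee -> last char: e
  5: eaeeeab$ -> last char: $
  6: eeab$eae -> last char: e
  7: eeeab$ea -> last char: a


BWT = beeae$ea


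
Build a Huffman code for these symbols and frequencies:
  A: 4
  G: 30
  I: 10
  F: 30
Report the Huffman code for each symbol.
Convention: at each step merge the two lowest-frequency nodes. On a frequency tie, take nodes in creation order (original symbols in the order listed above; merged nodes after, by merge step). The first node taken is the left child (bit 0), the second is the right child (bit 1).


Huffman tree construction:
Step 1: Merge A(4) + I(10) = 14
Step 2: Merge (A+I)(14) + G(30) = 44
Step 3: Merge F(30) + ((A+I)+G)(44) = 74
Read each symbol's code off the tree from the root (left child = 0, right child = 1).

Codes:
  A: 100 (length 3)
  G: 11 (length 2)
  I: 101 (length 3)
  F: 0 (length 1)
Average code length: 132/74 = 1.7838 bits/symbol


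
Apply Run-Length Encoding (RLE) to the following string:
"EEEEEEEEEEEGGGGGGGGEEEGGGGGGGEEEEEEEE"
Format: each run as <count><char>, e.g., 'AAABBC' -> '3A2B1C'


Scanning runs left to right:
  i=0: run of 'E' x 11 -> '11E'
  i=11: run of 'G' x 8 -> '8G'
  i=19: run of 'E' x 3 -> '3E'
  i=22: run of 'G' x 7 -> '7G'
  i=29: run of 'E' x 8 -> '8E'

RLE = 11E8G3E7G8E


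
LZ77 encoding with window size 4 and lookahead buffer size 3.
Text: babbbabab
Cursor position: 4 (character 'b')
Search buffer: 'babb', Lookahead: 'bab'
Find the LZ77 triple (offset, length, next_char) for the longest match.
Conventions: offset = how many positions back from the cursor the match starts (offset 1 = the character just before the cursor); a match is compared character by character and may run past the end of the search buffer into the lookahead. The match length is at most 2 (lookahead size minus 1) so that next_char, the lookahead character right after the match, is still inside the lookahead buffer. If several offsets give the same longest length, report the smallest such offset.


Try each offset into the search buffer:
  offset=1 (pos 3, char 'b'): match length 1
  offset=2 (pos 2, char 'b'): match length 1
  offset=3 (pos 1, char 'a'): match length 0
  offset=4 (pos 0, char 'b'): match length 2
Longest match has length 2 at offset 4.
next_char = character at position 4 + 2 = 6 -> 'b'

Best match: offset=4, length=2 (matching 'ba' starting at position 0)
LZ77 triple: (4, 2, 'b')


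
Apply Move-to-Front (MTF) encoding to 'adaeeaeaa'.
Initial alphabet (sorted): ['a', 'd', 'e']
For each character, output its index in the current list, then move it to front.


MTF encoding:
'a': index 0 in ['a', 'd', 'e'] -> ['a', 'd', 'e']
'd': index 1 in ['a', 'd', 'e'] -> ['d', 'a', 'e']
'a': index 1 in ['d', 'a', 'e'] -> ['a', 'd', 'e']
'e': index 2 in ['a', 'd', 'e'] -> ['e', 'a', 'd']
'e': index 0 in ['e', 'a', 'd'] -> ['e', 'a', 'd']
'a': index 1 in ['e', 'a', 'd'] -> ['a', 'e', 'd']
'e': index 1 in ['a', 'e', 'd'] -> ['e', 'a', 'd']
'a': index 1 in ['e', 'a', 'd'] -> ['a', 'e', 'd']
'a': index 0 in ['a', 'e', 'd'] -> ['a', 'e', 'd']


Output: [0, 1, 1, 2, 0, 1, 1, 1, 0]


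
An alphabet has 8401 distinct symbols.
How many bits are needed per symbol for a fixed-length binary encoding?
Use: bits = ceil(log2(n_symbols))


log2(8401) = 13.0363
Bracket: 2^13 = 8192 < 8401 <= 2^14 = 16384
So ceil(log2(8401)) = 14

bits = ceil(log2(8401)) = ceil(13.0363) = 14 bits


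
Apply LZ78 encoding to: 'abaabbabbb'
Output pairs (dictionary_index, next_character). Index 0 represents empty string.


LZ78 encoding steps:
Dictionary: {0: ''}
Step 1: w='' (idx 0), next='a' -> output (0, 'a'), add 'a' as idx 1
Step 2: w='' (idx 0), next='b' -> output (0, 'b'), add 'b' as idx 2
Step 3: w='a' (idx 1), next='a' -> output (1, 'a'), add 'aa' as idx 3
Step 4: w='b' (idx 2), next='b' -> output (2, 'b'), add 'bb' as idx 4
Step 5: w='a' (idx 1), next='b' -> output (1, 'b'), add 'ab' as idx 5
Step 6: w='bb' (idx 4), end of input -> output (4, '')


Encoded: [(0, 'a'), (0, 'b'), (1, 'a'), (2, 'b'), (1, 'b'), (4, '')]


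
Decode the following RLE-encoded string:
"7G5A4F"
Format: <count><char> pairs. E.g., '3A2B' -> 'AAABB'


Expanding each <count><char> pair:
  7G -> 'GGGGGGG'
  5A -> 'AAAAA'
  4F -> 'FFFF'

Decoded = GGGGGGGAAAAAFFFF


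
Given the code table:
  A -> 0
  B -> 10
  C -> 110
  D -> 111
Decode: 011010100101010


Decoding:
0 -> A
110 -> C
10 -> B
10 -> B
0 -> A
10 -> B
10 -> B
10 -> B


Result: ACBBABBB


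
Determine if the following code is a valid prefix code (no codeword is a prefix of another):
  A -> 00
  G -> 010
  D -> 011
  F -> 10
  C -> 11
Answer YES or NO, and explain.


Checking each pair (does one codeword prefix another?):
  A='00' vs G='010': no prefix
  A='00' vs D='011': no prefix
  A='00' vs F='10': no prefix
  A='00' vs C='11': no prefix
  G='010' vs A='00': no prefix
  G='010' vs D='011': no prefix
  G='010' vs F='10': no prefix
  G='010' vs C='11': no prefix
  D='011' vs A='00': no prefix
  D='011' vs G='010': no prefix
  D='011' vs F='10': no prefix
  D='011' vs C='11': no prefix
  F='10' vs A='00': no prefix
  F='10' vs G='010': no prefix
  F='10' vs D='011': no prefix
  F='10' vs C='11': no prefix
  C='11' vs A='00': no prefix
  C='11' vs G='010': no prefix
  C='11' vs D='011': no prefix
  C='11' vs F='10': no prefix
No violation found over all pairs.

YES -- this is a valid prefix code. No codeword is a prefix of any other codeword.


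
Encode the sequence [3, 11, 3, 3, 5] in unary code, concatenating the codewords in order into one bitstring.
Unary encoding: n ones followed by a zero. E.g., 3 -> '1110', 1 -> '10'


Encode each number as n ones followed by a terminating 0:
  3 -> 1110 (4 bits)
  11 -> 111111111110 (12 bits)
  3 -> 1110 (4 bits)
  3 -> 1110 (4 bits)
  5 -> 111110 (6 bits)
Total length = 4 + 12 + 4 + 4 + 6 = 30 bits.

Unary([3, 11, 3, 3, 5]) = 111011111111111011101110111110 (30 bits)


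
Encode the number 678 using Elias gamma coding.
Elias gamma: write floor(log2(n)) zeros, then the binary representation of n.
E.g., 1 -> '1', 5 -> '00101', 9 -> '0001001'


num_bits = floor(log2(678)) + 1 = 10
leading_zeros = num_bits - 1 = 9
binary(678) = 1010100110

Elias gamma(678) = '000000000' + '1010100110' = 0000000001010100110 (19 bits)


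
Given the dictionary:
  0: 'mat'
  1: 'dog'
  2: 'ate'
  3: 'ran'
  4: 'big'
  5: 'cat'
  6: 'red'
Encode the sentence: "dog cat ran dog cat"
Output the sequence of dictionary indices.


Look up each word in the dictionary:
  'dog' -> 1
  'cat' -> 5
  'ran' -> 3
  'dog' -> 1
  'cat' -> 5

Encoded: [1, 5, 3, 1, 5]


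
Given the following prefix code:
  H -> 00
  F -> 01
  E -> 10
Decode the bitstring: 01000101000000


Decoding step by step:
Bits 01 -> F
Bits 00 -> H
Bits 01 -> F
Bits 01 -> F
Bits 00 -> H
Bits 00 -> H
Bits 00 -> H


Decoded message: FHFFHHH


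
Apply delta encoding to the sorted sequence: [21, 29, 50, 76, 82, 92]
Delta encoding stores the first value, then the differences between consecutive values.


First value: 21
Deltas:
  29 - 21 = 8
  50 - 29 = 21
  76 - 50 = 26
  82 - 76 = 6
  92 - 82 = 10


Delta encoded: [21, 8, 21, 26, 6, 10]


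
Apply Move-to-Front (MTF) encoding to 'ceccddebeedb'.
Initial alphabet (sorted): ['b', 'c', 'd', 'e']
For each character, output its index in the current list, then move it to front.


MTF encoding:
'c': index 1 in ['b', 'c', 'd', 'e'] -> ['c', 'b', 'd', 'e']
'e': index 3 in ['c', 'b', 'd', 'e'] -> ['e', 'c', 'b', 'd']
'c': index 1 in ['e', 'c', 'b', 'd'] -> ['c', 'e', 'b', 'd']
'c': index 0 in ['c', 'e', 'b', 'd'] -> ['c', 'e', 'b', 'd']
'd': index 3 in ['c', 'e', 'b', 'd'] -> ['d', 'c', 'e', 'b']
'd': index 0 in ['d', 'c', 'e', 'b'] -> ['d', 'c', 'e', 'b']
'e': index 2 in ['d', 'c', 'e', 'b'] -> ['e', 'd', 'c', 'b']
'b': index 3 in ['e', 'd', 'c', 'b'] -> ['b', 'e', 'd', 'c']
'e': index 1 in ['b', 'e', 'd', 'c'] -> ['e', 'b', 'd', 'c']
'e': index 0 in ['e', 'b', 'd', 'c'] -> ['e', 'b', 'd', 'c']
'd': index 2 in ['e', 'b', 'd', 'c'] -> ['d', 'e', 'b', 'c']
'b': index 2 in ['d', 'e', 'b', 'c'] -> ['b', 'd', 'e', 'c']


Output: [1, 3, 1, 0, 3, 0, 2, 3, 1, 0, 2, 2]


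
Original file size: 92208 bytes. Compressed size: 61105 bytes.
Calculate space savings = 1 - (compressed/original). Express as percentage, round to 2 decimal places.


ratio = compressed/original = 61105/92208 = 0.662687
savings = 1 - ratio = 1 - 0.662687 = 0.337313
as a percentage: 0.337313 * 100 = 33.73%

Space savings = 1 - 61105/92208 = 33.73%


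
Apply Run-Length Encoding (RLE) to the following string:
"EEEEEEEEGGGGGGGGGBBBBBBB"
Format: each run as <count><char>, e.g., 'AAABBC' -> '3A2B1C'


Scanning runs left to right:
  i=0: run of 'E' x 8 -> '8E'
  i=8: run of 'G' x 9 -> '9G'
  i=17: run of 'B' x 7 -> '7B'

RLE = 8E9G7B


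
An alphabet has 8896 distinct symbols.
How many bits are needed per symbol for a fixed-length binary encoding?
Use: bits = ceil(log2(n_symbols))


log2(8896) = 13.1189
Bracket: 2^13 = 8192 < 8896 <= 2^14 = 16384
So ceil(log2(8896)) = 14

bits = ceil(log2(8896)) = ceil(13.1189) = 14 bits


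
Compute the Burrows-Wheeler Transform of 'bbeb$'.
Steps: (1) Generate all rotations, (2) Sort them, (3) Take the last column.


Rotations (sorted):
  0: $bbeb -> last char: b
  1: b$bbe -> last char: e
  2: bbeb$ -> last char: $
  3: beb$b -> last char: b
  4: eb$bb -> last char: b


BWT = be$bb


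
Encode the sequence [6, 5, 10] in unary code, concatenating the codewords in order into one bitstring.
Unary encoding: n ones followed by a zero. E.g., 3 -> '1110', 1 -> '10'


Encode each number as n ones followed by a terminating 0:
  6 -> 1111110 (7 bits)
  5 -> 111110 (6 bits)
  10 -> 11111111110 (11 bits)
Total length = 7 + 6 + 11 = 24 bits.

Unary([6, 5, 10]) = 111111011111011111111110 (24 bits)


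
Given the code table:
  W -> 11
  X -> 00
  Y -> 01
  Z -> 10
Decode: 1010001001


Decoding:
10 -> Z
10 -> Z
00 -> X
10 -> Z
01 -> Y


Result: ZZXZY


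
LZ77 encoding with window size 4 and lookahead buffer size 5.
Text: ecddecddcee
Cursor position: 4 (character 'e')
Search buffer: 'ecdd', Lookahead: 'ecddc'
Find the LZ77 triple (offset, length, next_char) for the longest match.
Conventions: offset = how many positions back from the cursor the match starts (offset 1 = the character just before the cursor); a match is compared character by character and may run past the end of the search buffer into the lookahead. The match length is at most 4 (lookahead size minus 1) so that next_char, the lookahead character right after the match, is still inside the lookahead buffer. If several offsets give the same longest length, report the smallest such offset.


Try each offset into the search buffer:
  offset=1 (pos 3, char 'd'): match length 0
  offset=2 (pos 2, char 'd'): match length 0
  offset=3 (pos 1, char 'c'): match length 0
  offset=4 (pos 0, char 'e'): match length 4
Longest match has length 4 at offset 4.
next_char = character at position 4 + 4 = 8 -> 'c'

Best match: offset=4, length=4 (matching 'ecdd' starting at position 0)
LZ77 triple: (4, 4, 'c')


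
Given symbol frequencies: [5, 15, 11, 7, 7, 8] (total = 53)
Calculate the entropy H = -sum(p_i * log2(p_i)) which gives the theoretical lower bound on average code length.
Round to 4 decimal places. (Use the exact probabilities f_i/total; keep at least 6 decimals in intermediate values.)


Per-symbol terms -p_i * log2(p_i) with p_i = f_i/53:
  p = 5/53 = 0.094340: log2(p) = -3.405992, -p*log2(p) = 0.321320
  p = 15/53 = 0.283019: log2(p) = -1.821030, -p*log2(p) = 0.515386
  p = 11/53 = 0.207547: log2(p) = -2.268489, -p*log2(p) = 0.470818
  p = 7/53 = 0.132075: log2(p) = -2.920566, -p*log2(p) = 0.385735
  p = 7/53 = 0.132075: log2(p) = -2.920566, -p*log2(p) = 0.385735
  p = 8/53 = 0.150943: log2(p) = -2.727920, -p*log2(p) = 0.411762
H = 0.321320 + 0.515386 + 0.470818 + 0.385735 + 0.385735 + 0.411762 = 2.490756

H = 2.4908 bits/symbol


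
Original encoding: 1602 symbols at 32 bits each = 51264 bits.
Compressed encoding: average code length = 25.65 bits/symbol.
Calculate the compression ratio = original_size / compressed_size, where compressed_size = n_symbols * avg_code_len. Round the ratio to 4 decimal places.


original_size = n_symbols * orig_bits = 1602 * 32 = 51264 bits
compressed_size = n_symbols * avg_code_len = 1602 * 25.65 = 41091.3 bits
ratio = original_size / compressed_size = 51264 / 41091.3 = 1.2476

Compression ratio = 1.2476


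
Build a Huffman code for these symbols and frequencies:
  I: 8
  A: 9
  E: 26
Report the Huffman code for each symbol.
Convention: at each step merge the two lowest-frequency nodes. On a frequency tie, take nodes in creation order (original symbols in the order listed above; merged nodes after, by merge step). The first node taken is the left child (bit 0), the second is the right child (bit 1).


Huffman tree construction:
Step 1: Merge I(8) + A(9) = 17
Step 2: Merge (I+A)(17) + E(26) = 43
Read each symbol's code off the tree from the root (left child = 0, right child = 1).

Codes:
  I: 00 (length 2)
  A: 01 (length 2)
  E: 1 (length 1)
Average code length: 60/43 = 1.3953 bits/symbol


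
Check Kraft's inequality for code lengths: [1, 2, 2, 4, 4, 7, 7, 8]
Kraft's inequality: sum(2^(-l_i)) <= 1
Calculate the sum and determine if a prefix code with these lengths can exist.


Sum = 2^(-1) + 2^(-2) + 2^(-2) + 2^(-4) + 2^(-4) + 2^(-7) + 2^(-7) + 2^(-8)
    = 0.5 + 0.25 + 0.25 + 0.0625 + 0.0625 + 0.0078125 + 0.0078125 + 0.00390625
    = 293/256 = 1.14453125
Since 1.14453125 > 1, Kraft's inequality is NOT satisfied.
A prefix code with these lengths CANNOT exist.

Kraft sum = 1.14453125. Not satisfied.


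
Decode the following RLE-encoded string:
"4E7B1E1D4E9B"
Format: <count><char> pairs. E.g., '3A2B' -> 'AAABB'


Expanding each <count><char> pair:
  4E -> 'EEEE'
  7B -> 'BBBBBBB'
  1E -> 'E'
  1D -> 'D'
  4E -> 'EEEE'
  9B -> 'BBBBBBBBB'

Decoded = EEEEBBBBBBBEDEEEEBBBBBBBBB


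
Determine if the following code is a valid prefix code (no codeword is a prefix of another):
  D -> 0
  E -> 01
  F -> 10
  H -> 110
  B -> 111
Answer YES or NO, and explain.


Checking each pair (does one codeword prefix another?):
  D='0' vs E='01': prefix -- VIOLATION

NO -- this is NOT a valid prefix code. D (0) is a prefix of E (01).


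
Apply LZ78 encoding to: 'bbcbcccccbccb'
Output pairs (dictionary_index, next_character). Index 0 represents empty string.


LZ78 encoding steps:
Dictionary: {0: ''}
Step 1: w='' (idx 0), next='b' -> output (0, 'b'), add 'b' as idx 1
Step 2: w='b' (idx 1), next='c' -> output (1, 'c'), add 'bc' as idx 2
Step 3: w='bc' (idx 2), next='c' -> output (2, 'c'), add 'bcc' as idx 3
Step 4: w='' (idx 0), next='c' -> output (0, 'c'), add 'c' as idx 4
Step 5: w='c' (idx 4), next='c' -> output (4, 'c'), add 'cc' as idx 5
Step 6: w='bcc' (idx 3), next='b' -> output (3, 'b'), add 'bccb' as idx 6


Encoded: [(0, 'b'), (1, 'c'), (2, 'c'), (0, 'c'), (4, 'c'), (3, 'b')]


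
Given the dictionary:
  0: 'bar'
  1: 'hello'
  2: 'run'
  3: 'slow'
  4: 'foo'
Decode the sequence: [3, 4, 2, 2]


Look up each index in the dictionary:
  3 -> 'slow'
  4 -> 'foo'
  2 -> 'run'
  2 -> 'run'

Decoded: "slow foo run run"


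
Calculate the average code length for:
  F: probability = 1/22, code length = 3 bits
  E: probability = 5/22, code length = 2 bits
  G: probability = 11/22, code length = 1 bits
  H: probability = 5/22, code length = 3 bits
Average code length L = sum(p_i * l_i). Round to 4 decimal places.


Weighted contributions p_i * l_i:
  F: (1/22) * 3 = 3/22
  E: (5/22) * 2 = 10/22
  G: (11/22) * 1 = 11/22
  H: (5/22) * 3 = 15/22
Sum = (3 + 10 + 11 + 15)/22 = 39/22

L = 39/22 = 1.7727 bits/symbol


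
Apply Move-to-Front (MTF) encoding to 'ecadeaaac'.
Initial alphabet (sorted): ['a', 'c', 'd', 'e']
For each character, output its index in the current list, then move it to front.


MTF encoding:
'e': index 3 in ['a', 'c', 'd', 'e'] -> ['e', 'a', 'c', 'd']
'c': index 2 in ['e', 'a', 'c', 'd'] -> ['c', 'e', 'a', 'd']
'a': index 2 in ['c', 'e', 'a', 'd'] -> ['a', 'c', 'e', 'd']
'd': index 3 in ['a', 'c', 'e', 'd'] -> ['d', 'a', 'c', 'e']
'e': index 3 in ['d', 'a', 'c', 'e'] -> ['e', 'd', 'a', 'c']
'a': index 2 in ['e', 'd', 'a', 'c'] -> ['a', 'e', 'd', 'c']
'a': index 0 in ['a', 'e', 'd', 'c'] -> ['a', 'e', 'd', 'c']
'a': index 0 in ['a', 'e', 'd', 'c'] -> ['a', 'e', 'd', 'c']
'c': index 3 in ['a', 'e', 'd', 'c'] -> ['c', 'a', 'e', 'd']


Output: [3, 2, 2, 3, 3, 2, 0, 0, 3]


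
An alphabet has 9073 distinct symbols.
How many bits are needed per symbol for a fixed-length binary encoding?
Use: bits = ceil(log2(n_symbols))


log2(9073) = 13.1474
Bracket: 2^13 = 8192 < 9073 <= 2^14 = 16384
So ceil(log2(9073)) = 14

bits = ceil(log2(9073)) = ceil(13.1474) = 14 bits


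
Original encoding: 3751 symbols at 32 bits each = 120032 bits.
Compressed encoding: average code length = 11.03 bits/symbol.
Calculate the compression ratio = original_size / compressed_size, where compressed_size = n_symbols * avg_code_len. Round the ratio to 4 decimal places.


original_size = n_symbols * orig_bits = 3751 * 32 = 120032 bits
compressed_size = n_symbols * avg_code_len = 3751 * 11.03 = 41373.53 bits
ratio = original_size / compressed_size = 120032 / 41373.53 = 2.9012

Compression ratio = 2.9012


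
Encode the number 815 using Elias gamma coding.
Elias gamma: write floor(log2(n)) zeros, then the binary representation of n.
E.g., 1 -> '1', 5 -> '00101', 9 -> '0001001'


num_bits = floor(log2(815)) + 1 = 10
leading_zeros = num_bits - 1 = 9
binary(815) = 1100101111

Elias gamma(815) = '000000000' + '1100101111' = 0000000001100101111 (19 bits)


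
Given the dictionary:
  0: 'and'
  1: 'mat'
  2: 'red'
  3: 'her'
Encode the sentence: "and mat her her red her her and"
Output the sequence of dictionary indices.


Look up each word in the dictionary:
  'and' -> 0
  'mat' -> 1
  'her' -> 3
  'her' -> 3
  'red' -> 2
  'her' -> 3
  'her' -> 3
  'and' -> 0

Encoded: [0, 1, 3, 3, 2, 3, 3, 0]


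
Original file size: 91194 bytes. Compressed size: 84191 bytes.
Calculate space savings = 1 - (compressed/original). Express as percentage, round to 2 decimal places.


ratio = compressed/original = 84191/91194 = 0.923208
savings = 1 - ratio = 1 - 0.923208 = 0.076792
as a percentage: 0.076792 * 100 = 7.68%

Space savings = 1 - 84191/91194 = 7.68%


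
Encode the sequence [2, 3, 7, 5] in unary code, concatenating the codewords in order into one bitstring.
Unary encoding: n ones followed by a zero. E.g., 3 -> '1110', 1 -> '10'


Encode each number as n ones followed by a terminating 0:
  2 -> 110 (3 bits)
  3 -> 1110 (4 bits)
  7 -> 11111110 (8 bits)
  5 -> 111110 (6 bits)
Total length = 3 + 4 + 8 + 6 = 21 bits.

Unary([2, 3, 7, 5]) = 110111011111110111110 (21 bits)


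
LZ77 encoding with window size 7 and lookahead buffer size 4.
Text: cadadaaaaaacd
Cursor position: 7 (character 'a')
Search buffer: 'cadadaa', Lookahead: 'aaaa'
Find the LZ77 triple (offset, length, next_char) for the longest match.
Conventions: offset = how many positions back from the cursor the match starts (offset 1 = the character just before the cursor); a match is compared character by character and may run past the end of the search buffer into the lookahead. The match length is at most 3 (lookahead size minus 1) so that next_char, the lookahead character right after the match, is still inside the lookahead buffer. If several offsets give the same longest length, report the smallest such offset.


Try each offset into the search buffer:
  offset=1 (pos 6, char 'a'): match length 3
  offset=2 (pos 5, char 'a'): match length 3
  offset=3 (pos 4, char 'd'): match length 0
  offset=4 (pos 3, char 'a'): match length 1
  offset=5 (pos 2, char 'd'): match length 0
  offset=6 (pos 1, char 'a'): match length 1
  offset=7 (pos 0, char 'c'): match length 0
Longest match has length 3, found at offsets 1, 2; take the smallest, offset 1.
next_char = character at position 7 + 3 = 10 -> 'a'

Best match: offset=1, length=3 (matching 'aaa' starting at position 6)
LZ77 triple: (1, 3, 'a')


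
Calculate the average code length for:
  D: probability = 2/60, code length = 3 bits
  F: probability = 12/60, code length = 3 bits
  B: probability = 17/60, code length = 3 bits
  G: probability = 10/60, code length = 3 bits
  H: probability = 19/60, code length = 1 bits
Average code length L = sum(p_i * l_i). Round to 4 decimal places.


Weighted contributions p_i * l_i:
  D: (2/60) * 3 = 6/60
  F: (12/60) * 3 = 36/60
  B: (17/60) * 3 = 51/60
  G: (10/60) * 3 = 30/60
  H: (19/60) * 1 = 19/60
Sum = (6 + 36 + 51 + 30 + 19)/60 = 142/60

L = 142/60 = 2.3667 bits/symbol


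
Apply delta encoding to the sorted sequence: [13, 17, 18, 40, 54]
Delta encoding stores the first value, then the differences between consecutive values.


First value: 13
Deltas:
  17 - 13 = 4
  18 - 17 = 1
  40 - 18 = 22
  54 - 40 = 14


Delta encoded: [13, 4, 1, 22, 14]


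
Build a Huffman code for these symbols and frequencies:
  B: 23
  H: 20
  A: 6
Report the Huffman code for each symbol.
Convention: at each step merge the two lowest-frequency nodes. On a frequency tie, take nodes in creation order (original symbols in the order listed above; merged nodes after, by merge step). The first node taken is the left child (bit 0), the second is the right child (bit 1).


Huffman tree construction:
Step 1: Merge A(6) + H(20) = 26
Step 2: Merge B(23) + (A+H)(26) = 49
Read each symbol's code off the tree from the root (left child = 0, right child = 1).

Codes:
  B: 0 (length 1)
  H: 11 (length 2)
  A: 10 (length 2)
Average code length: 75/49 = 1.5306 bits/symbol


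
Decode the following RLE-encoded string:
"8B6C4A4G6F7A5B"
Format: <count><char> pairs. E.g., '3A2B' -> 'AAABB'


Expanding each <count><char> pair:
  8B -> 'BBBBBBBB'
  6C -> 'CCCCCC'
  4A -> 'AAAA'
  4G -> 'GGGG'
  6F -> 'FFFFFF'
  7A -> 'AAAAAAA'
  5B -> 'BBBBB'

Decoded = BBBBBBBBCCCCCCAAAAGGGGFFFFFFAAAAAAABBBBB


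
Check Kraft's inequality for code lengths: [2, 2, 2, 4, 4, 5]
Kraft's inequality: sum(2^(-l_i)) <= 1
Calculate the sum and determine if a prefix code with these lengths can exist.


Sum = 2^(-2) + 2^(-2) + 2^(-2) + 2^(-4) + 2^(-4) + 2^(-5)
    = 0.25 + 0.25 + 0.25 + 0.0625 + 0.0625 + 0.03125
    = 29/32 = 0.90625
Since 0.90625 <= 1, Kraft's inequality IS satisfied.
A prefix code with these lengths CAN exist.

Kraft sum = 0.90625. Satisfied.


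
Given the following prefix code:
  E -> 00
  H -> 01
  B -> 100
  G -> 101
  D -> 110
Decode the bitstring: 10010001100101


Decoding step by step:
Bits 100 -> B
Bits 100 -> B
Bits 01 -> H
Bits 100 -> B
Bits 101 -> G


Decoded message: BBHBG


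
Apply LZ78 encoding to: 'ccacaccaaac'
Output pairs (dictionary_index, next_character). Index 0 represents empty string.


LZ78 encoding steps:
Dictionary: {0: ''}
Step 1: w='' (idx 0), next='c' -> output (0, 'c'), add 'c' as idx 1
Step 2: w='c' (idx 1), next='a' -> output (1, 'a'), add 'ca' as idx 2
Step 3: w='ca' (idx 2), next='c' -> output (2, 'c'), add 'cac' as idx 3
Step 4: w='ca' (idx 2), next='a' -> output (2, 'a'), add 'caa' as idx 4
Step 5: w='' (idx 0), next='a' -> output (0, 'a'), add 'a' as idx 5
Step 6: w='c' (idx 1), end of input -> output (1, '')


Encoded: [(0, 'c'), (1, 'a'), (2, 'c'), (2, 'a'), (0, 'a'), (1, '')]


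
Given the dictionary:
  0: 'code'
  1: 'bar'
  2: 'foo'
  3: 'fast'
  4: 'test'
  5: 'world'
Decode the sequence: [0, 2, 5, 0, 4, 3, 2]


Look up each index in the dictionary:
  0 -> 'code'
  2 -> 'foo'
  5 -> 'world'
  0 -> 'code'
  4 -> 'test'
  3 -> 'fast'
  2 -> 'foo'

Decoded: "code foo world code test fast foo"


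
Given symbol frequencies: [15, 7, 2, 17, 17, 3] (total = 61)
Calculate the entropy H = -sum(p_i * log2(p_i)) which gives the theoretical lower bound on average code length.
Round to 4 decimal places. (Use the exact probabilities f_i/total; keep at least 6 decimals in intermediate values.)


Per-symbol terms -p_i * log2(p_i) with p_i = f_i/61:
  p = 15/61 = 0.245902: log2(p) = -2.023847, -p*log2(p) = 0.497667
  p = 7/61 = 0.114754: log2(p) = -3.123382, -p*log2(p) = 0.358421
  p = 2/61 = 0.032787: log2(p) = -4.930737, -p*log2(p) = 0.161664
  p = 17/61 = 0.278689: log2(p) = -1.843274, -p*log2(p) = 0.513699
  p = 17/61 = 0.278689: log2(p) = -1.843274, -p*log2(p) = 0.513699
  p = 3/61 = 0.049180: log2(p) = -4.345775, -p*log2(p) = 0.213727
H = 0.497667 + 0.358421 + 0.161664 + 0.513699 + 0.513699 + 0.213727 = 2.258877

H = 2.2589 bits/symbol


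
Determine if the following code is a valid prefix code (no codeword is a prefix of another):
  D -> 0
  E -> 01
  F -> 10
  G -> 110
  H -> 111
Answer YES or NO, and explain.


Checking each pair (does one codeword prefix another?):
  D='0' vs E='01': prefix -- VIOLATION

NO -- this is NOT a valid prefix code. D (0) is a prefix of E (01).


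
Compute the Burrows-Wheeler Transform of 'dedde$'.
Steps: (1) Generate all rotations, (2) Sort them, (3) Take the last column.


Rotations (sorted):
  0: $dedde -> last char: e
  1: dde$de -> last char: e
  2: de$ded -> last char: d
  3: dedde$ -> last char: $
  4: e$dedd -> last char: d
  5: edde$d -> last char: d


BWT = eed$dd


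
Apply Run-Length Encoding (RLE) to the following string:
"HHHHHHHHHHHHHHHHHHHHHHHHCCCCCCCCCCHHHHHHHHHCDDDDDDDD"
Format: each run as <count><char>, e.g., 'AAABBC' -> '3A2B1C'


Scanning runs left to right:
  i=0: run of 'H' x 24 -> '24H'
  i=24: run of 'C' x 10 -> '10C'
  i=34: run of 'H' x 9 -> '9H'
  i=43: run of 'C' x 1 -> '1C'
  i=44: run of 'D' x 8 -> '8D'

RLE = 24H10C9H1C8D


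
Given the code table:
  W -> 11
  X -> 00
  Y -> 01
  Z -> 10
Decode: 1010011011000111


Decoding:
10 -> Z
10 -> Z
01 -> Y
10 -> Z
11 -> W
00 -> X
01 -> Y
11 -> W


Result: ZZYZWXYW


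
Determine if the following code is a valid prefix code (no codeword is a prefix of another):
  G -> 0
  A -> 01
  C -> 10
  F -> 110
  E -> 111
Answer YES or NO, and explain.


Checking each pair (does one codeword prefix another?):
  G='0' vs A='01': prefix -- VIOLATION

NO -- this is NOT a valid prefix code. G (0) is a prefix of A (01).


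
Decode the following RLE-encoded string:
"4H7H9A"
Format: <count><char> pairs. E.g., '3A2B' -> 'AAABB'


Expanding each <count><char> pair:
  4H -> 'HHHH'
  7H -> 'HHHHHHH'
  9A -> 'AAAAAAAAA'

Decoded = HHHHHHHHHHHAAAAAAAAA


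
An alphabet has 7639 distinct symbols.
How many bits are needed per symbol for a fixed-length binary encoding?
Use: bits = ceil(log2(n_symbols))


log2(7639) = 12.8992
Bracket: 2^12 = 4096 < 7639 <= 2^13 = 8192
So ceil(log2(7639)) = 13

bits = ceil(log2(7639)) = ceil(12.8992) = 13 bits


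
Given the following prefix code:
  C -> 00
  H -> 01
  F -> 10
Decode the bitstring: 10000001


Decoding step by step:
Bits 10 -> F
Bits 00 -> C
Bits 00 -> C
Bits 01 -> H


Decoded message: FCCH
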